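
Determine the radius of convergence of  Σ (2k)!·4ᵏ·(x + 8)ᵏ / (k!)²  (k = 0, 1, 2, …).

R = 1/16

Apply the ratio test: |a_{k+1}| / |a_k| = (2k+1)·(2k+2)/(k+1)² · 4, which tends to 16 as k → ∞.
Hence the series converges for |x + 8| < 1/(16) = 1/16, so the radius of convergence is 1/16.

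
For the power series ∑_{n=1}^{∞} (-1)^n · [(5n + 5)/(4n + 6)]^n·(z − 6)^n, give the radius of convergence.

R = 4/5

By the Cauchy root test, |a_n|^(1/n) = (5n + 5)/(4n + 6) → 5/4.
Thus R = 1/(5/4) = 4/5.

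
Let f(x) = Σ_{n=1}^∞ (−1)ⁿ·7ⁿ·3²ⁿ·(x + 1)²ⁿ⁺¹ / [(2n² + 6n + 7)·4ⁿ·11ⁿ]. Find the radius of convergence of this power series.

R = 2√77/21

Apply the ratio test: |a_{n+1}| / |a_n| = [(2n² + 6n + 7)/(2(n+1)² + 6(n+1) + 7)] · 7·9/(4·11), which tends to 63/44 as n → ∞.
Successive powers of (x + 1) differ by 2, so the series converges when |x + 1|² · 63/44 < 1, i.e. |x + 1| < √(44/63). So R = 2√77/21.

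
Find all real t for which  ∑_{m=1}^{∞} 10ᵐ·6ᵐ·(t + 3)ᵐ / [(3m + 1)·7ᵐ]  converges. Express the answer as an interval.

Ratio test: |a_{m+1}/a_m| = [(3m + 1)/(3(m+1) + 1)] · 10·6/7 → 60/7 as m → ∞.
Convergence for |t + 3| · 60/7 < 1, i.e. |t + 3| < 7/60. So R = 7/60.
Check t = -173/60: comparison with the harmonic series Σ 1/m shows the series diverges.
Check t = -187/60: the terms alternate in sign and decrease monotonically to 0 in absolute value (size ~ c/m), so the alternating series test gives convergence.

[-187/60, -173/60)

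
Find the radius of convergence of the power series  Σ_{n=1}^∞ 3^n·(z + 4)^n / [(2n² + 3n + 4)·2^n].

R = 2/3

The ratio of consecutive coefficients is [(2n² + 3n + 4)/(2(n+1)² + 3(n+1) + 4)] · 3/2 → 3/2.
Thus R = 1/(3/2) = 2/3.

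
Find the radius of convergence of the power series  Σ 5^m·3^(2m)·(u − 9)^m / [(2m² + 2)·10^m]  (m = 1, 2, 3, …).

R = 2/9

The ratio of consecutive coefficients is [(2m² + 2)/(2(m+1)² + 2)] · 5·9/10 → 9/2.
The series converges when 9/2 · |u − 9| < 1, giving R = 2/9.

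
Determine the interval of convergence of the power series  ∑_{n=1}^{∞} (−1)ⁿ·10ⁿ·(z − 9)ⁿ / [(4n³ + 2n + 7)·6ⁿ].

[42/5, 48/5]

Ratio test: |a_{n+1}/a_n| = [(4n³ + 2n + 7)/(4(n+1)³ + 2(n+1) + 7)] · 10/6 → 5/3 as n → ∞.
The series converges when 5/3 · |z − 9| < 1, giving R = 3/5.
Check z = 48/5: the series is dominated by a constant times Σ 1/n³, which converges (p = 3 > 1).
When z = 42/5, absolute convergence follows by limit comparison with Σ 1/n³.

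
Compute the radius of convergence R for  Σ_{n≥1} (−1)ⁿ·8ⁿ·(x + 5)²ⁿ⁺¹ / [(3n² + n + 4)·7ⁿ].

The ratio of consecutive coefficients is [(3n² + n + 4)/(3(n+1)² + (n+1) + 4)] · 8/7 → 8/7.
Writing y = (x + 5)², the series in y has radius 7/8, so |x + 5| < √(7/8) and R = √14/4.

R = √14/4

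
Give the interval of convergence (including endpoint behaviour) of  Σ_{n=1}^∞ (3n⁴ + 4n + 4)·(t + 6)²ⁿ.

By the ratio test, |a_{n+1}/a_n| = (3(n+1)⁴ + 4(n+1) + 4)/(3n⁴ + 4n + 4) → 1.
Since the exponent of (t + 6) increases by 2 each term, convergence requires |t + 6|² < 1, hence R = 1.
Endpoint t = -5: the terms have absolute value of order n⁴, which does not tend to 0, so the series diverges by the divergence test.
When t = -7, the terms do not tend to 0, so the series diverges.

(-7, -5)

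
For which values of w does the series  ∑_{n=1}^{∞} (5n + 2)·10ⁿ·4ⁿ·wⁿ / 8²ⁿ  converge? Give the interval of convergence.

The ratio of consecutive coefficients is [(5(n+1) + 2)/(5n + 2)] · 10·4/64 → 5/8.
Convergence for |w| · 5/8 < 1, i.e. |w| < 8/5. So R = 8/5.
When w = 8/5, the n-th term does not approach 0; divergence by the term test.
When w = -8/5, the n-th term does not approach 0; divergence by the term test.

(-8/5, 8/5)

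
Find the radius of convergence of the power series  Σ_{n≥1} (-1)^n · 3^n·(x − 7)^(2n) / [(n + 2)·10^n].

R = √30/3

By the ratio test, |a_{n+1}/a_n| = [(n + 2)/((n+1) + 2)] · 3/10 → 3/10.
Since the exponent of (x − 7) increases by 2 each term, convergence requires |x − 7|² < 10/3, hence R = √30/3.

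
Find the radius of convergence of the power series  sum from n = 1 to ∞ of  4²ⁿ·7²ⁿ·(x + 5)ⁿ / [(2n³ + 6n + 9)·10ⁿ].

R = 5/392

Apply the ratio test: |a_{n+1}| / |a_n| = [(2n³ + 6n + 9)/(2(n+1)³ + 6(n+1) + 9)] · 16·49/10, which tends to 392/5 as n → ∞.
The series converges when 392/5 · |x + 5| < 1, giving R = 5/392.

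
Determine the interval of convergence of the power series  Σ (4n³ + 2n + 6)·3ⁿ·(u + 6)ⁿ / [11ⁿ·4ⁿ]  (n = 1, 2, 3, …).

(-62/3, 26/3)

Ratio test: |a_{n+1}/a_n| = [(4(n+1)³ + 2(n+1) + 6)/(4n³ + 2n + 6)] · 3/(11·4) → 3/44 as n → ∞.
Thus R = 1/(3/44) = 44/3.
When u = 26/3, the terms have absolute value of order n³, which does not tend to 0, so the series diverges by the divergence test.
When u = -62/3, the n-th term does not approach 0; divergence by the term test.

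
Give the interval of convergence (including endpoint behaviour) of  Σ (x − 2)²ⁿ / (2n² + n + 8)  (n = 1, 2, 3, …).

[1, 3]

Apply the ratio test: |a_{n+1}| / |a_n| = (2n² + n + 8)/(2(n+1)² + (n+1) + 8), which tends to 1 as n → ∞.
Successive powers of (x − 2) differ by 2, so the series converges when |x − 2|² · 1 < 1, i.e. |x − 2| < √(1) = 1. So R = 1.
At x = 3: absolute convergence follows by limit comparison with Σ 1/n².
Check x = 1: absolute convergence follows by limit comparison with Σ 1/n².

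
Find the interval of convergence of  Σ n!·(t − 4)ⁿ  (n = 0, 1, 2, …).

The ratio of consecutive coefficients is (n+1) → ∞.
Since the ratio → ∞, the series diverges for every t ≠ 4, and R = 0.

{4}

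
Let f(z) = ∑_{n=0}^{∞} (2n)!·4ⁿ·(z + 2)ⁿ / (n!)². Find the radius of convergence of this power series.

R = 1/16

Ratio test: |a_{n+1}/a_n| = (2n+1)·(2n+2)/(n+1)² · 4 → 16 as n → ∞.
The series converges when 16 · |z + 2| < 1, giving R = 1/16.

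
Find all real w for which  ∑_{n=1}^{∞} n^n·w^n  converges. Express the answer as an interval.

By the Cauchy root test, |a_n|^(1/n) = n → ∞.
The root grows without bound, so R = 0 (convergence only at w = 0).

{0}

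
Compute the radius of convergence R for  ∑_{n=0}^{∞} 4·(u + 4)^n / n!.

R = ∞

Ratio test: |a_{n+1}/a_n| = 4/4 · 1/(n+1) → 0 as n → ∞.
Since the limit is 0 < 1 for every u, the series converges on all of ℝ and R = ∞.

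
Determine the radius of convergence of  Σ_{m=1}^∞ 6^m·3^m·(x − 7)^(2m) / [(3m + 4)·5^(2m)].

Apply the ratio test: |a_{m+1}| / |a_m| = [(3m + 4)/(3(m+1) + 4)] · 6·3/25, which tends to 18/25 as m → ∞.
Successive powers of (x − 7) differ by 2, so the series converges when |x − 7|² · 18/25 < 1, i.e. |x − 7| < √(25/18). So R = 5√2/6.

R = 5√2/6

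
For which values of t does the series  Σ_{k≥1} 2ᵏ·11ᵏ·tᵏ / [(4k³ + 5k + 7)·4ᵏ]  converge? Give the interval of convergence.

Apply the ratio test: |a_{k+1}| / |a_k| = [(4k³ + 5k + 7)/(4(k+1)³ + 5(k+1) + 7)] · 2·11/4, which tends to 11/2 as k → ∞.
Thus R = 1/(11/2) = 2/11.
Endpoint t = 2/11: absolute convergence follows by limit comparison with Σ 1/k³.
Endpoint t = -2/11: the series is dominated by a constant times Σ 1/k³, which converges (p = 3 > 1).

[-2/11, 2/11]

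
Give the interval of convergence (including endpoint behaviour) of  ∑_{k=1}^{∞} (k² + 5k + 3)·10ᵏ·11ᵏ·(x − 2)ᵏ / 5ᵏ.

By the ratio test, |a_{k+1}/a_k| = [((k+1)² + 5(k+1) + 3)/(k² + 5k + 3)] · 10·11/5 → 22.
Convergence for |x − 2| · 22 < 1, i.e. |x − 2| < 1/22. So R = 1/22.
At x = 45/22: the terms have absolute value of order k², which does not tend to 0, so the series diverges by the divergence test.
Check x = 43/22: the terms have absolute value of order k², which does not tend to 0, so the series diverges by the divergence test.

(43/22, 45/22)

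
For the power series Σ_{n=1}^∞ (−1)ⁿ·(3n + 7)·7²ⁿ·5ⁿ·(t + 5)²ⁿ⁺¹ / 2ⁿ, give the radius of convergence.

The ratio of consecutive coefficients is [(3(n+1) + 7)/(3n + 7)] · 49·5/2 → 245/2.
Successive powers of (t + 5) differ by 2, so the series converges when |t + 5|² · 245/2 < 1, i.e. |t + 5| < √(2/245). So R = √10/35.

R = √10/35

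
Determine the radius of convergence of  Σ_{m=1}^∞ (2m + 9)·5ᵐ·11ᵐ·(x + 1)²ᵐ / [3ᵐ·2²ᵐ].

Apply the ratio test: |a_{m+1}| / |a_m| = [(2(m+1) + 9)/(2m + 9)] · 5·11/(3·4), which tends to 55/12 as m → ∞.
Since the exponent of (x + 1) increases by 2 each term, convergence requires |x + 1|² < 12/55, hence R = 2√165/55.

R = 2√165/55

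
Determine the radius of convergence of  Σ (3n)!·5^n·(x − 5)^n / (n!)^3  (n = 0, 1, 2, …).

R = 1/135

Ratio test: |a_{n+1}/a_n| = (3n+1)·(3n+2)·(3n+3)/(n+1)³ · 5 → 135 as n → ∞.
The series converges when 135 · |x − 5| < 1, giving R = 1/135.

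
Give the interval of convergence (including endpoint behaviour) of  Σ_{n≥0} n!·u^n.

The ratio of consecutive coefficients is (n+1) → ∞.
The ratio grows without bound, so the series diverges whenever u ≠ 0; it converges only at u = 0. R = 0.

{0}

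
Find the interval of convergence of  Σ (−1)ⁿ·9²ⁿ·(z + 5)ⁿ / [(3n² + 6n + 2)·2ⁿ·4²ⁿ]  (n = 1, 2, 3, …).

[-437/81, -373/81]

Apply the ratio test: |a_{n+1}| / |a_n| = [(3n² + 6n + 2)/(3(n+1)² + 6(n+1) + 2)] · 81/(2·16), which tends to 81/32 as n → ∞.
Hence the series converges for |z + 5| < 1/(81/32) = 32/81, so the radius of convergence is 32/81.
When z = -373/81, the terms are on the order of 1/n², so the series converges absolutely by comparison with the p-series (p = 2 > 1).
When z = -437/81, the series is dominated by a constant times Σ 1/n², which converges (p = 2 > 1).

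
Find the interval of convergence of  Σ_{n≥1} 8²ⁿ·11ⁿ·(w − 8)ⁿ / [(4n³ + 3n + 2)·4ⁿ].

The ratio of consecutive coefficients is [(4n³ + 3n + 2)/(4(n+1)³ + 3(n+1) + 2)] · 64·11/4 → 176.
Hence the series converges for |w − 8| < 1/(176) = 1/176, so the radius of convergence is 1/176.
Check w = 1409/176: the terms are on the order of 1/n³, so the series converges absolutely by comparison with the p-series (p = 3 > 1).
Endpoint w = 1407/176: the terms are on the order of 1/n³, so the series converges absolutely by comparison with the p-series (p = 3 > 1).

[1407/176, 1409/176]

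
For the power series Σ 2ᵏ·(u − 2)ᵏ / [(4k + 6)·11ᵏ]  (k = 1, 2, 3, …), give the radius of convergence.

Apply the ratio test: |a_{k+1}| / |a_k| = [(4k + 6)/(4(k+1) + 6)] · 2/11, which tends to 2/11 as k → ∞.
The series converges when 2/11 · |u − 2| < 1, giving R = 11/2.

R = 11/2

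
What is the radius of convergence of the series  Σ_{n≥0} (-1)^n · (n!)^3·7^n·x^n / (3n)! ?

R = 27/7

Ratio test: |a_{n+1}/a_n| = (n+1)³/[(3n+1)·(3n+2)·(3n+3)] · 7 → 7/27 as n → ∞.
Convergence for |x| · 7/27 < 1, i.e. |x| < 27/7. So R = 27/7.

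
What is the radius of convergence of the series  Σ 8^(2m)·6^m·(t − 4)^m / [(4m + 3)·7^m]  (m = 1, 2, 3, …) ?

R = 7/384

The ratio of consecutive coefficients is [(4m + 3)/(4(m+1) + 3)] · 64·6/7 → 384/7.
Convergence for |t − 4| · 384/7 < 1, i.e. |t − 4| < 7/384. So R = 7/384.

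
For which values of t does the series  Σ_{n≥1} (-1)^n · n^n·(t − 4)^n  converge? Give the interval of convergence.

Applying the root test, |a_n|^(1/n) = n → ∞.
The root grows without bound, so R = 0 (convergence only at t = 4).

{4}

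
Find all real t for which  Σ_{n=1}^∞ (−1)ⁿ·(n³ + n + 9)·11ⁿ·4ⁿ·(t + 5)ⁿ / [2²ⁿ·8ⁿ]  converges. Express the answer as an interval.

(-63/11, -47/11)

By the ratio test, |a_{n+1}/a_n| = [((n+1)³ + (n+1) + 9)/(n³ + n + 9)] · 11·4/(4·8) → 11/8.
Thus R = 1/(11/8) = 8/11.
Check t = -47/11: the n-th term does not approach 0; divergence by the term test.
Check t = -63/11: the terms do not tend to 0, so the series diverges.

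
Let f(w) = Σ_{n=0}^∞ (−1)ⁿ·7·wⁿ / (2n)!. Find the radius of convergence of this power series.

By the ratio test, |a_{n+1}/a_n| = 7/7 · 1/[(2n+1)·(2n+2)] → 0.
The limit is 0, so the series converges for all w; R = ∞.

R = ∞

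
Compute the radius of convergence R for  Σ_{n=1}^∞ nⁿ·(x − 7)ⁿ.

R = 0

By the Cauchy root test, |a_n|^(1/n) = n → ∞.
The root grows without bound, so R = 0 (convergence only at x = 7).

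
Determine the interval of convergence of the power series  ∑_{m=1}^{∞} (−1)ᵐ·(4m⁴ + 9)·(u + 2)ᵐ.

(-3, -1)

Ratio test: |a_{m+1}/a_m| = (4(m+1)⁴ + 9)/(4m⁴ + 9) → 1 as m → ∞.
Convergence for |u + 2| < 1, so R = 1.
At u = -1: the terms do not tend to 0, so the series diverges.
Endpoint u = -3: the terms have absolute value of order m⁴, which does not tend to 0, so the series diverges by the divergence test.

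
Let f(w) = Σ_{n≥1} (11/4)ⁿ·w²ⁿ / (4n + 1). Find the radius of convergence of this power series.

R = 2√11/11

The ratio of consecutive coefficients is [(4n + 1)/(4(n+1) + 1)] · 11/4 → 11/4.
Since the exponent of w increases by 2 each term, convergence requires |w|² < 4/11, hence R = 2√11/11.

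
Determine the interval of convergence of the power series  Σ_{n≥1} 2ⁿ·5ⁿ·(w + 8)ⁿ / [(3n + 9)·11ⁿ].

[-91/10, -69/10)

Ratio test: |a_{n+1}/a_n| = [(3n + 9)/(3(n+1) + 9)] · 2·5/11 → 10/11 as n → ∞.
Thus R = 1/(10/11) = 11/10.
At w = -69/10: the terms behave like c/n; limit comparison with the harmonic series gives divergence.
When w = -91/10, the terms alternate in sign and decrease monotonically to 0 in absolute value (size ~ c/n), so the alternating series test gives convergence.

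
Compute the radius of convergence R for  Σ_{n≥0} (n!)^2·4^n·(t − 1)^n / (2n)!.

Ratio test: |a_{n+1}/a_n| = (n+1)²/[(2n+1)·(2n+2)] · 4 → 1 as n → ∞.
Hence R = 1.

R = 1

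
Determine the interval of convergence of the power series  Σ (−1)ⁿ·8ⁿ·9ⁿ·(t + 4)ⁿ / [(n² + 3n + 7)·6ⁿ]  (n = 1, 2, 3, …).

[-49/12, -47/12]

The ratio of consecutive coefficients is [(n² + 3n + 7)/((n+1)² + 3(n+1) + 7)] · 8·9/6 → 12.
The series converges when 12 · |t + 4| < 1, giving R = 1/12.
When t = -47/12, the terms are on the order of 1/n², so the series converges absolutely by comparison with the p-series (p = 2 > 1).
At t = -49/12: absolute convergence follows by limit comparison with Σ 1/n².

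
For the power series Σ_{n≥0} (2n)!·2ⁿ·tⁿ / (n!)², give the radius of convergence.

Ratio test: |a_{n+1}/a_n| = (2n+1)·(2n+2)/(n+1)² · 2 → 8 as n → ∞.
Convergence for |t| · 8 < 1, i.e. |t| < 1/8. So R = 1/8.

R = 1/8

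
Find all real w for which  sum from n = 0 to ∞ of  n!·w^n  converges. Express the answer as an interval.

{0}

Ratio test: |a_{n+1}/a_n| = (n+1) → ∞ as n → ∞.
Since the ratio → ∞, the series diverges for every w ≠ 0, and R = 0.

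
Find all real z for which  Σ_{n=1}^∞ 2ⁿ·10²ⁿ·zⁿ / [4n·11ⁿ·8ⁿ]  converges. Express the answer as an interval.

[-11/25, 11/25)

Ratio test: |a_{n+1}/a_n| = [4n/4(n+1)] · 2·100/(11·8) → 25/11 as n → ∞.
Hence the series converges for |z| < 1/(25/11) = 11/25, so the radius of convergence is 11/25.
Endpoint z = 11/25: the terms behave like c/n; limit comparison with the harmonic series gives divergence.
When z = -11/25, the terms alternate in sign and decrease monotonically to 0 in absolute value (size ~ c/n), so the alternating series test gives convergence.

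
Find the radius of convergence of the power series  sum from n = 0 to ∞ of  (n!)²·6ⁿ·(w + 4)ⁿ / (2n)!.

R = 2/3

The ratio of consecutive coefficients is (n+1)²/[(2n+1)·(2n+2)] · 6 → 3/2.
Convergence for |w + 4| · 3/2 < 1, i.e. |w + 4| < 2/3. So R = 2/3.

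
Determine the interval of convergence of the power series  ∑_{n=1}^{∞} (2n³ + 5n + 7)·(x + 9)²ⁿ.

Ratio test: |a_{n+1}/a_n| = (2(n+1)³ + 5(n+1) + 7)/(2n³ + 5n + 7) → 1 as n → ∞.
Since the exponent of (x + 9) increases by 2 each term, convergence requires |x + 9|² < 1, hence R = 1.
When x = -8, the terms have absolute value of order n³, which does not tend to 0, so the series diverges by the divergence test.
Endpoint x = -10: the n-th term does not approach 0; divergence by the term test.

(-10, -8)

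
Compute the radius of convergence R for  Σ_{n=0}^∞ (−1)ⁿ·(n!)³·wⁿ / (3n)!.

By the ratio test, |a_{n+1}/a_n| = (n+1)³/[(3n+1)·(3n+2)·(3n+3)] → 1/27.
Thus R = 1/(1/27) = 27.

R = 27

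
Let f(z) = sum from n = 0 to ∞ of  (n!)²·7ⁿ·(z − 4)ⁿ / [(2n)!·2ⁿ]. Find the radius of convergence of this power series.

Ratio test: |a_{n+1}/a_n| = (n+1)²/[(2n+1)·(2n+2)] · 7/2 → 7/8 as n → ∞.
Convergence for |z − 4| · 7/8 < 1, i.e. |z − 4| < 8/7. So R = 8/7.

R = 8/7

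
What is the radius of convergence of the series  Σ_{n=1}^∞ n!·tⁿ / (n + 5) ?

Ratio test: |a_{n+1}/a_n| = (n+1) · (n + 5)/((n+1) + 5) → ∞ as n → ∞.
The ratio grows without bound, so the series diverges whenever t ≠ 0; it converges only at t = 0. R = 0.

R = 0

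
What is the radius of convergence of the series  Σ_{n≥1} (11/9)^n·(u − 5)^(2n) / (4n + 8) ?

R = 3√11/11

By the ratio test, |a_{n+1}/a_n| = [(4n + 8)/(4(n+1) + 8)] · 11/9 → 11/9.
Writing y = (u − 5)², the series in y has radius 9/11, so |u − 5| < √(9/11) and R = 3√11/11.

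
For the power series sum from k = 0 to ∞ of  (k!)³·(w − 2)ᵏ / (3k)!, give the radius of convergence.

R = 27

The ratio of consecutive coefficients is (k+1)³/[(3k+1)·(3k+2)·(3k+3)] → 1/27.
The series converges when 1/27 · |w − 2| < 1, giving R = 27.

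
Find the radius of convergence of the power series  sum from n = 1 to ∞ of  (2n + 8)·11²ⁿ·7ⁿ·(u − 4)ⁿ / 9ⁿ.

Ratio test: |a_{n+1}/a_n| = [(2(n+1) + 8)/(2n + 8)] · 121·7/9 → 847/9 as n → ∞.
The series converges when 847/9 · |u − 4| < 1, giving R = 9/847.

R = 9/847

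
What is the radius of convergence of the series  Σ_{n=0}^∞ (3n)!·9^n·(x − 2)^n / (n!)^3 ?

Ratio test: |a_{n+1}/a_n| = (3n+1)·(3n+2)·(3n+3)/(n+1)³ · 9 → 243 as n → ∞.
Thus R = 1/(243) = 1/243.

R = 1/243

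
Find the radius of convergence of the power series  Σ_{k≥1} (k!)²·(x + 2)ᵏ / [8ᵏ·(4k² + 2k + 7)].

Apply the ratio test: |a_{k+1}| / |a_k| = (k+1)² · 1/8 · (4k² + 2k + 7)/(4(k+1)² + 2(k+1) + 7), which tends to ∞ as k → ∞.
Since the ratio → ∞, the series diverges for every x ≠ -2, and R = 0.

R = 0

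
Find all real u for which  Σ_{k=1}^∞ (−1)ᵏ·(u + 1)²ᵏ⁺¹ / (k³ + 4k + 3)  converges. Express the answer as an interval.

[-2, 0]

By the ratio test, |a_{k+1}/a_k| = (k³ + 4k + 3)/((k+1)³ + 4(k+1) + 3) → 1.
Successive powers of (u + 1) differ by 2, so the series converges when |u + 1|² · 1 < 1, i.e. |u + 1| < √(1) = 1. So R = 1.
When u = 0, the series is dominated by a constant times Σ 1/k³, which converges (p = 3 > 1).
When u = -2, absolute convergence follows by limit comparison with Σ 1/k³.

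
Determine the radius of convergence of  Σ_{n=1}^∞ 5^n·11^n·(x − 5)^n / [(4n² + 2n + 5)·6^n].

R = 6/55

By the ratio test, |a_{n+1}/a_n| = [(4n² + 2n + 5)/(4(n+1)² + 2(n+1) + 5)] · 5·11/6 → 55/6.
The series converges when 55/6 · |x − 5| < 1, giving R = 6/55.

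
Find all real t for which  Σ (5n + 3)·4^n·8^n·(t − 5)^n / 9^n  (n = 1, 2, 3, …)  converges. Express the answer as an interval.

(151/32, 169/32)

Ratio test: |a_{n+1}/a_n| = [(5(n+1) + 3)/(5n + 3)] · 4·8/9 → 32/9 as n → ∞.
Hence the series converges for |t − 5| < 1/(32/9) = 9/32, so the radius of convergence is 9/32.
When t = 169/32, the terms do not tend to 0, so the series diverges.
At t = 151/32: the n-th term does not approach 0; divergence by the term test.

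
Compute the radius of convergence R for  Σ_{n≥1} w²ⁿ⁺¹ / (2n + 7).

Apply the ratio test: |a_{n+1}| / |a_n| = (2n + 7)/(2(n+1) + 7), which tends to 1 as n → ∞.
Since the exponent of w increases by 2 each term, convergence requires |w|² < 1, hence R = 1.

R = 1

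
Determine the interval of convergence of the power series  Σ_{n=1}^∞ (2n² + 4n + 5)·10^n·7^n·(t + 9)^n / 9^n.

The ratio of consecutive coefficients is [(2(n+1)² + 4(n+1) + 5)/(2n² + 4n + 5)] · 10·7/9 → 70/9.
Hence the series converges for |t + 9| < 1/(70/9) = 9/70, so the radius of convergence is 9/70.
When t = -621/70, the terms do not tend to 0, so the series diverges.
At t = -639/70: the terms do not tend to 0, so the series diverges.

(-639/70, -621/70)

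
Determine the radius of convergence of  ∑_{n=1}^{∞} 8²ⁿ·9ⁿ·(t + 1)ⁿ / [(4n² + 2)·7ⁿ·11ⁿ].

Ratio test: |a_{n+1}/a_n| = [(4n² + 2)/(4(n+1)² + 2)] · 64·9/(7·11) → 576/77 as n → ∞.
The series converges when 576/77 · |t + 1| < 1, giving R = 77/576.

R = 77/576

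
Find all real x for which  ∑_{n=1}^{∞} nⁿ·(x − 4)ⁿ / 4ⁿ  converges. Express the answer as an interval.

Root test: |a_n|^(1/n) = n/4 → ∞.
Since the n-th root of |a_n| is unbounded, the series converges only at x = 4; R = 0.

{4}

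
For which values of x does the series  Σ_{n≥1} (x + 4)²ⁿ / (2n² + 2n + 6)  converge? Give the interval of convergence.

[-5, -3]

The ratio of consecutive coefficients is (2n² + 2n + 6)/(2(n+1)² + 2(n+1) + 6) → 1.
Successive powers of (x + 4) differ by 2, so the series converges when |x + 4|² · 1 < 1, i.e. |x + 4| < √(1) = 1. So R = 1.
When x = -3, absolute convergence follows by limit comparison with Σ 1/n².
Check x = -5: absolute convergence follows by limit comparison with Σ 1/n².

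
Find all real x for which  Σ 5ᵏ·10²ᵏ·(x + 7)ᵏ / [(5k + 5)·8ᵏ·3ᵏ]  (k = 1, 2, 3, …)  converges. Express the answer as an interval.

[-881/125, -869/125)

The ratio of consecutive coefficients is [(5k + 5)/(5(k+1) + 5)] · 5·100/(8·3) → 125/6.
The series converges when 125/6 · |x + 7| < 1, giving R = 6/125.
Endpoint x = -869/125: comparison with the harmonic series Σ 1/k shows the series diverges.
At x = -881/125: the terms alternate in sign and decrease monotonically to 0 in absolute value (size ~ c/k), so the alternating series test gives convergence.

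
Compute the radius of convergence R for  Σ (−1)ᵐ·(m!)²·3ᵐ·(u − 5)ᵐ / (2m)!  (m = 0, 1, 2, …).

R = 4/3

The ratio of consecutive coefficients is (m+1)²/[(2m+1)·(2m+2)] · 3 → 3/4.
Convergence for |u − 5| · 3/4 < 1, i.e. |u − 5| < 4/3. So R = 4/3.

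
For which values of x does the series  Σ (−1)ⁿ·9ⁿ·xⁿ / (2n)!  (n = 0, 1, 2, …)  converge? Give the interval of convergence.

(−∞, ∞)

By the ratio test, |a_{n+1}/a_n| = 9 · 1/[(2n+1)·(2n+2)] → 0.
The limit is 0, so the series converges for all x; R = ∞.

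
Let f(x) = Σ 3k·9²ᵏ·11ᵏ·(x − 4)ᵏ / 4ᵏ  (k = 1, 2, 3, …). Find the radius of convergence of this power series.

R = 4/891

By the ratio test, |a_{k+1}/a_k| = [3(k+1)/3k] · 81·11/4 → 891/4.
Convergence for |x − 4| · 891/4 < 1, i.e. |x − 4| < 4/891. So R = 4/891.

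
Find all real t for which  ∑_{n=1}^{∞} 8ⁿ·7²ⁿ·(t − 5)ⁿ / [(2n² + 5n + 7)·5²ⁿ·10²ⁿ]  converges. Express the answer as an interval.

Ratio test: |a_{n+1}/a_n| = [(2n² + 5n + 7)/(2(n+1)² + 5(n+1) + 7)] · 8·49/(25·100) → 98/625 as n → ∞.
The series converges when 98/625 · |t − 5| < 1, giving R = 625/98.
When t = 1115/98, the series is dominated by a constant times Σ 1/n², which converges (p = 2 > 1).
Endpoint t = -135/98: the terms are on the order of 1/n², so the series converges absolutely by comparison with the p-series (p = 2 > 1).

[-135/98, 1115/98]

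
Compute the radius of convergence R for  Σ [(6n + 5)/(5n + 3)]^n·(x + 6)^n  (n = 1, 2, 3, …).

Applying the root test, |a_n|^(1/n) = (6n + 5)/(5n + 3) → 6/5.
Thus R = 1/(6/5) = 5/6.

R = 5/6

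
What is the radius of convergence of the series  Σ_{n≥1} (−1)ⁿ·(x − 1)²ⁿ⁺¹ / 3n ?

Ratio test: |a_{n+1}/a_n| = 3n/3(n+1) → 1 as n → ∞.
Since the exponent of (x − 1) increases by 2 each term, convergence requires |x − 1|² < 1, hence R = 1.

R = 1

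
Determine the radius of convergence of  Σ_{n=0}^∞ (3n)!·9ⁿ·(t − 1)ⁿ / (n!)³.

Ratio test: |a_{n+1}/a_n| = (3n+1)·(3n+2)·(3n+3)/(n+1)³ · 9 → 243 as n → ∞.
Convergence for |t − 1| · 243 < 1, i.e. |t − 1| < 1/243. So R = 1/243.

R = 1/243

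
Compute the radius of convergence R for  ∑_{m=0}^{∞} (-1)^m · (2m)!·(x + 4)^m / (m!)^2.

The ratio of consecutive coefficients is (2m+1)·(2m+2)/(m+1)² → 4.
The series converges when 4 · |x + 4| < 1, giving R = 1/4.

R = 1/4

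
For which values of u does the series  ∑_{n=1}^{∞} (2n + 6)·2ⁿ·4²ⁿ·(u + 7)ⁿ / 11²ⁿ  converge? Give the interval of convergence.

Apply the ratio test: |a_{n+1}| / |a_n| = [(2(n+1) + 6)/(2n + 6)] · 2·16/121, which tends to 32/121 as n → ∞.
Hence the series converges for |u + 7| < 1/(32/121) = 121/32, so the radius of convergence is 121/32.
Check u = -103/32: the terms have absolute value of order n, which does not tend to 0, so the series diverges by the divergence test.
When u = -345/32, the terms have absolute value of order n, which does not tend to 0, so the series diverges by the divergence test.

(-345/32, -103/32)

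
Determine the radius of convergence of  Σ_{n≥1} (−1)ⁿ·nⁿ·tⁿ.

Root test: |a_n|^(1/n) = n → ∞.
The root grows without bound, so R = 0 (convergence only at t = 0).

R = 0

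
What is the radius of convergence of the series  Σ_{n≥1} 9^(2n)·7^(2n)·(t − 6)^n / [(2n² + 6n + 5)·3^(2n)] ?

The ratio of consecutive coefficients is [(2n² + 6n + 5)/(2(n+1)² + 6(n+1) + 5)] · 81·49/9 → 441.
Convergence for |t − 6| · 441 < 1, i.e. |t − 6| < 1/441. So R = 1/441.

R = 1/441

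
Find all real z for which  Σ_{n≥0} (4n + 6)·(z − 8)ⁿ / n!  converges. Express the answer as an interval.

(−∞, ∞)

By the ratio test, |a_{n+1}/a_n| = (4(n+1) + 6)/(4n + 6) · 1/(n+1) → 0.
The ratio tends to 0 regardless of z, hence R = ∞.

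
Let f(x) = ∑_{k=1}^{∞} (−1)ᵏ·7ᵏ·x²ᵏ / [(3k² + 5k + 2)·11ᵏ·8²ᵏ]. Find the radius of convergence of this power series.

R = 8√77/7

Apply the ratio test: |a_{k+1}| / |a_k| = [(3k² + 5k + 2)/(3(k+1)² + 5(k+1) + 2)] · 7/(11·64), which tends to 7/704 as k → ∞.
Writing y = x², the series in y has radius 704/7, so |x| < √(704/7) and R = 8√77/7.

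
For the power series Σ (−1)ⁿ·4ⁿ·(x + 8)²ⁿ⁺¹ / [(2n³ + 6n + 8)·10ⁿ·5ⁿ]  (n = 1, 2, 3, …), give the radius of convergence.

R = 5√2/2

Ratio test: |a_{n+1}/a_n| = [(2n³ + 6n + 8)/(2(n+1)³ + 6(n+1) + 8)] · 4/(10·5) → 2/25 as n → ∞.
Writing y = (x + 8)², the series in y has radius 25/2, so |x + 8| < √(25/2) and R = 5√2/2.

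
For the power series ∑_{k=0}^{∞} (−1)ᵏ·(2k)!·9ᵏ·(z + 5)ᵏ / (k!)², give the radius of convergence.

R = 1/36

The ratio of consecutive coefficients is (2k+1)·(2k+2)/(k+1)² · 9 → 36.
Convergence for |z + 5| · 36 < 1, i.e. |z + 5| < 1/36. So R = 1/36.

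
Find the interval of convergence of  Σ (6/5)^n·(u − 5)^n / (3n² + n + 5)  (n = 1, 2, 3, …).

[25/6, 35/6]

The ratio of consecutive coefficients is [(3n² + n + 5)/(3(n+1)² + (n+1) + 5)] · 6/5 → 6/5.
Thus R = 1/(6/5) = 5/6.
Endpoint u = 35/6: the terms are on the order of 1/n², so the series converges absolutely by comparison with the p-series (p = 2 > 1).
Endpoint u = 25/6: absolute convergence follows by limit comparison with Σ 1/n².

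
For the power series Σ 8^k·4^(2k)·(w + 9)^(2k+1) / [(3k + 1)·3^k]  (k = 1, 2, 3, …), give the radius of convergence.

Ratio test: |a_{k+1}/a_k| = [(3k + 1)/(3(k+1) + 1)] · 8·16/3 → 128/3 as k → ∞.
Since the exponent of (w + 9) increases by 2 each term, convergence requires |w + 9|² < 3/128, hence R = √6/16.

R = √6/16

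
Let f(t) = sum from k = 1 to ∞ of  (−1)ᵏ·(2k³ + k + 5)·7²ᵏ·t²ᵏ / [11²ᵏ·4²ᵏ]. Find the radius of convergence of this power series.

R = 44/7

The ratio of consecutive coefficients is [(2(k+1)³ + (k+1) + 5)/(2k³ + k + 5)] · 49/(121·16) → 49/1936.
Since the exponent of t increases by 2 each term, convergence requires |t|² < 1936/49, hence R = 44/7.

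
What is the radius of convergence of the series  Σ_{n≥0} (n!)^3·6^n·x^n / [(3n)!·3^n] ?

By the ratio test, |a_{n+1}/a_n| = (n+1)³/[(3n+1)·(3n+2)·(3n+3)] · 6/3 → 2/27.
The series converges when 2/27 · |x| < 1, giving R = 27/2.

R = 27/2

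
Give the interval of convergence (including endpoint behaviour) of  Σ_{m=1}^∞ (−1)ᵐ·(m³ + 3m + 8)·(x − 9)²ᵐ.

Ratio test: |a_{m+1}/a_m| = ((m+1)³ + 3(m+1) + 8)/(m³ + 3m + 8) → 1 as m → ∞.
Since the exponent of (x − 9) increases by 2 each term, convergence requires |x − 9|² < 1, hence R = 1.
Endpoint x = 10: the m-th term does not approach 0; divergence by the term test.
Check x = 8: the terms have absolute value of order m³, which does not tend to 0, so the series diverges by the divergence test.

(8, 10)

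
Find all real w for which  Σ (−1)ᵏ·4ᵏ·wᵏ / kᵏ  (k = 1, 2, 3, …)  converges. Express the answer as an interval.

Applying the root test, |a_k|^(1/k) = 4/k → 0.
The limit is 0 for every w, so R = ∞.

(−∞, ∞)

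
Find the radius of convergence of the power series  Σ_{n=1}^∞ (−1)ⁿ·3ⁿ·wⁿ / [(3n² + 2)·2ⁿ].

Ratio test: |a_{n+1}/a_n| = [(3n² + 2)/(3(n+1)² + 2)] · 3/2 → 3/2 as n → ∞.
Thus R = 1/(3/2) = 2/3.

R = 2/3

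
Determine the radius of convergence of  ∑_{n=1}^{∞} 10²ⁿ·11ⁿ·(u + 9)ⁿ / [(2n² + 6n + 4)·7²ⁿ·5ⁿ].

R = 49/220

Apply the ratio test: |a_{n+1}| / |a_n| = [(2n² + 6n + 4)/(2(n+1)² + 6(n+1) + 4)] · 100·11/(49·5), which tends to 220/49 as n → ∞.
Convergence for |u + 9| · 220/49 < 1, i.e. |u + 9| < 49/220. So R = 49/220.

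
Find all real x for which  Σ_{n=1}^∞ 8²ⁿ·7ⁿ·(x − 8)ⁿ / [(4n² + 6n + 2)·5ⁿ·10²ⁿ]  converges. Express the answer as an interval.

[771/112, 1021/112]

The ratio of consecutive coefficients is [(4n² + 6n + 2)/(4(n+1)² + 6(n+1) + 2)] · 64·7/(5·100) → 112/125.
Hence the series converges for |x − 8| < 1/(112/125) = 125/112, so the radius of convergence is 125/112.
Endpoint x = 1021/112: the series is dominated by a constant times Σ 1/n², which converges (p = 2 > 1).
Check x = 771/112: the terms are on the order of 1/n², so the series converges absolutely by comparison with the p-series (p = 2 > 1).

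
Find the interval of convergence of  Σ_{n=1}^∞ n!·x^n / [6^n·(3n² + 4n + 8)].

{0}

Apply the ratio test: |a_{n+1}| / |a_n| = (n+1) · 1/6 · (3n² + 4n + 8)/(3(n+1)² + 4(n+1) + 8), which tends to ∞ as n → ∞.
Since the ratio → ∞, the series diverges for every x ≠ 0, and R = 0.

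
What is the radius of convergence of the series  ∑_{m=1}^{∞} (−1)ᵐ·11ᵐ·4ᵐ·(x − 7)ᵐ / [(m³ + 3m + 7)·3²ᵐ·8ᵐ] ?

Ratio test: |a_{m+1}/a_m| = [(m³ + 3m + 7)/((m+1)³ + 3(m+1) + 7)] · 11·4/(9·8) → 11/18 as m → ∞.
Convergence for |x − 7| · 11/18 < 1, i.e. |x − 7| < 18/11. So R = 18/11.

R = 18/11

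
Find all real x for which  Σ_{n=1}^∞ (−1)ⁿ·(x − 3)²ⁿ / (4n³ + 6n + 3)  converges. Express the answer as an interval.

[2, 4]

Apply the ratio test: |a_{n+1}| / |a_n| = (4n³ + 6n + 3)/(4(n+1)³ + 6(n+1) + 3), which tends to 1 as n → ∞.
Successive powers of (x − 3) differ by 2, so the series converges when |x − 3|² · 1 < 1, i.e. |x − 3| < √(1) = 1. So R = 1.
Check x = 4: absolute convergence follows by limit comparison with Σ 1/n³.
Endpoint x = 2: absolute convergence follows by limit comparison with Σ 1/n³.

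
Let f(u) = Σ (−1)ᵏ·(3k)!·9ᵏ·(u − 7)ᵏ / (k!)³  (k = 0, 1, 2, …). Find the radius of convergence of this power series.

The ratio of consecutive coefficients is (3k+1)·(3k+2)·(3k+3)/(k+1)³ · 9 → 243.
Convergence for |u − 7| · 243 < 1, i.e. |u − 7| < 1/243. So R = 1/243.

R = 1/243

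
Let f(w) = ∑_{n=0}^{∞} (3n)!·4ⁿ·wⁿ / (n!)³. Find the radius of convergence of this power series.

R = 1/108

Apply the ratio test: |a_{n+1}| / |a_n| = (3n+1)·(3n+2)·(3n+3)/(n+1)³ · 4, which tends to 108 as n → ∞.
Convergence for |w| · 108 < 1, i.e. |w| < 1/108. So R = 1/108.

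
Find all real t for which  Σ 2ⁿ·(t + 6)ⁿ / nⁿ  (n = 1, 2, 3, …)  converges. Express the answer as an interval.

(−∞, ∞)

Root test: |a_n|^(1/n) = 2/n → 0.
The limit is 0 for every t, so R = ∞.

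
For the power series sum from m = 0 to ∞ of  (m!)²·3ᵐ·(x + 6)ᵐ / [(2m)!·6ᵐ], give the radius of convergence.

By the ratio test, |a_{m+1}/a_m| = (m+1)²/[(2m+1)·(2m+2)] · 3/6 → 1/8.
Hence the series converges for |x + 6| < 1/(1/8) = 8, so the radius of convergence is 8.

R = 8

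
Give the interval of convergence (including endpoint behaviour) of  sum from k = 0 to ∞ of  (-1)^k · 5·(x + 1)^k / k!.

By the ratio test, |a_{k+1}/a_k| = 5/5 · 1/(k+1) → 0.
The ratio tends to 0 regardless of x, hence R = ∞.

(−∞, ∞)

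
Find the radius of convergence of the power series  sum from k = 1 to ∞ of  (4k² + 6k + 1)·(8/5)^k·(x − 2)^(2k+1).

Apply the ratio test: |a_{k+1}| / |a_k| = [(4(k+1)² + 6(k+1) + 1)/(4k² + 6k + 1)] · 8/5, which tends to 8/5 as k → ∞.
Writing y = (x − 2)², the series in y has radius 5/8, so |x − 2| < √(5/8) and R = √10/4.

R = √10/4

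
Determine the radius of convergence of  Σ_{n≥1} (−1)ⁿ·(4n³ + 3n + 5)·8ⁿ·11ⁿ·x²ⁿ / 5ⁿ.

The ratio of consecutive coefficients is [(4(n+1)³ + 3(n+1) + 5)/(4n³ + 3n + 5)] · 8·11/5 → 88/5.
Successive powers of x differ by 2, so the series converges when |x|² · 88/5 < 1, i.e. |x| < √(5/88). So R = √110/44.

R = √110/44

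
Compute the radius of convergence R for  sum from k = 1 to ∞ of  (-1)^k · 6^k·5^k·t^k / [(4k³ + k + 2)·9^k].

Apply the ratio test: |a_{k+1}| / |a_k| = [(4k³ + k + 2)/(4(k+1)³ + (k+1) + 2)] · 6·5/9, which tends to 10/3 as k → ∞.
The series converges when 10/3 · |t| < 1, giving R = 3/10.

R = 3/10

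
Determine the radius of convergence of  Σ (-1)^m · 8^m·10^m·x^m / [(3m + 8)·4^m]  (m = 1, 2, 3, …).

R = 1/20

By the ratio test, |a_{m+1}/a_m| = [(3m + 8)/(3(m+1) + 8)] · 8·10/4 → 20.
Hence the series converges for |x| < 1/(20) = 1/20, so the radius of convergence is 1/20.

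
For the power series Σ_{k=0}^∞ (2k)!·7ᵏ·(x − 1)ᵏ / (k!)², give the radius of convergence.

R = 1/28

Ratio test: |a_{k+1}/a_k| = (2k+1)·(2k+2)/(k+1)² · 7 → 28 as k → ∞.
Thus R = 1/(28) = 1/28.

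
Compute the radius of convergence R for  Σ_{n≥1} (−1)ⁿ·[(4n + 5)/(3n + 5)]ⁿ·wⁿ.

Root test: |a_n|^(1/n) = (4n + 5)/(3n + 5) → 4/3.
Convergence for |w| · 4/3 < 1, i.e. |w| < 3/4. So R = 3/4.

R = 3/4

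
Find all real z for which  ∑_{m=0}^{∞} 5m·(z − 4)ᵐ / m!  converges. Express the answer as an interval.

(−∞, ∞)

The ratio of consecutive coefficients is 5(m+1)/5m · 1/(m+1) → 0.
Since the limit is 0 < 1 for every z, the series converges on all of ℝ and R = ∞.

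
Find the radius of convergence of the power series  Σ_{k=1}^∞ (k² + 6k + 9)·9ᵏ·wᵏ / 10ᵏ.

By the ratio test, |a_{k+1}/a_k| = [((k+1)² + 6(k+1) + 9)/(k² + 6k + 9)] · 9/10 → 9/10.
Convergence for |w| · 9/10 < 1, i.e. |w| < 10/9. So R = 10/9.

R = 10/9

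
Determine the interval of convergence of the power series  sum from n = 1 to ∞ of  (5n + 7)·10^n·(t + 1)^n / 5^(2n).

(-7/2, 3/2)

By the ratio test, |a_{n+1}/a_n| = [(5(n+1) + 7)/(5n + 7)] · 10/25 → 2/5.
Convergence for |t + 1| · 2/5 < 1, i.e. |t + 1| < 5/2. So R = 5/2.
At t = 3/2: the terms have absolute value of order n, which does not tend to 0, so the series diverges by the divergence test.
When t = -7/2, the terms have absolute value of order n, which does not tend to 0, so the series diverges by the divergence test.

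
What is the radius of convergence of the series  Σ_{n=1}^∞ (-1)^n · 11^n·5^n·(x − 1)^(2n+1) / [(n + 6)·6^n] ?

By the ratio test, |a_{n+1}/a_n| = [(n + 6)/((n+1) + 6)] · 11·5/6 → 55/6.
Since the exponent of (x − 1) increases by 2 each term, convergence requires |x − 1|² < 6/55, hence R = √330/55.

R = √330/55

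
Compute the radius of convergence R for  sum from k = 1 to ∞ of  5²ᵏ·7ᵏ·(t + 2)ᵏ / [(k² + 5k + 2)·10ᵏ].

Ratio test: |a_{k+1}/a_k| = [(k² + 5k + 2)/((k+1)² + 5(k+1) + 2)] · 25·7/10 → 35/2 as k → ∞.
Convergence for |t + 2| · 35/2 < 1, i.e. |t + 2| < 2/35. So R = 2/35.

R = 2/35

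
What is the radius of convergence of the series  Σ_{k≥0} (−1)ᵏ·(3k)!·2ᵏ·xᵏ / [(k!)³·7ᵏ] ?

By the ratio test, |a_{k+1}/a_k| = (3k+1)·(3k+2)·(3k+3)/(k+1)³ · 2/7 → 54/7.
Hence the series converges for |x| < 1/(54/7) = 7/54, so the radius of convergence is 7/54.

R = 7/54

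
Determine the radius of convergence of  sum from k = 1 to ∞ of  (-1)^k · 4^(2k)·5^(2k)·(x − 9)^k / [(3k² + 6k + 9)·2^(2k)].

Apply the ratio test: |a_{k+1}| / |a_k| = [(3k² + 6k + 9)/(3(k+1)² + 6(k+1) + 9)] · 16·25/4, which tends to 100 as k → ∞.
Hence the series converges for |x − 9| < 1/(100) = 1/100, so the radius of convergence is 1/100.

R = 1/100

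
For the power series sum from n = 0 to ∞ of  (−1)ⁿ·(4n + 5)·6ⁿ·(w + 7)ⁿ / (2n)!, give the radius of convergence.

R = ∞

Ratio test: |a_{n+1}/a_n| = (4(n+1) + 5)/(4n + 5) · 6 · 1/[(2n+1)·(2n+2)] → 0 as n → ∞.
The ratio tends to 0 regardless of w, hence R = ∞.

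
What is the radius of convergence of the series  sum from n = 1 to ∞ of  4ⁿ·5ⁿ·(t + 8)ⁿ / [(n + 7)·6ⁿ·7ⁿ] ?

Apply the ratio test: |a_{n+1}| / |a_n| = [(n + 7)/((n+1) + 7)] · 4·5/(6·7), which tends to 10/21 as n → ∞.
The series converges when 10/21 · |t + 8| < 1, giving R = 21/10.

R = 21/10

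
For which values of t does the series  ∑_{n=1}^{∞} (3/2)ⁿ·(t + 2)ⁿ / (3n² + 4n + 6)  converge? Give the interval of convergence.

[-8/3, -4/3]

Ratio test: |a_{n+1}/a_n| = [(3n² + 4n + 6)/(3(n+1)² + 4(n+1) + 6)] · 3/2 → 3/2 as n → ∞.
Convergence for |t + 2| · 3/2 < 1, i.e. |t + 2| < 2/3. So R = 2/3.
At t = -4/3: the terms are on the order of 1/n², so the series converges absolutely by comparison with the p-series (p = 2 > 1).
At t = -8/3: absolute convergence follows by limit comparison with Σ 1/n².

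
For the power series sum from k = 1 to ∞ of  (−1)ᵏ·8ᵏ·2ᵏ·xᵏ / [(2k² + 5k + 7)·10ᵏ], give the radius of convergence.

Apply the ratio test: |a_{k+1}| / |a_k| = [(2k² + 5k + 7)/(2(k+1)² + 5(k+1) + 7)] · 8·2/10, which tends to 8/5 as k → ∞.
Hence the series converges for |x| < 1/(8/5) = 5/8, so the radius of convergence is 5/8.

R = 5/8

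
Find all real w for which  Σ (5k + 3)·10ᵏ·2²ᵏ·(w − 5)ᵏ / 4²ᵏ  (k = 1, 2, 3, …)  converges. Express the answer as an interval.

The ratio of consecutive coefficients is [(5(k+1) + 3)/(5k + 3)] · 10·4/16 → 5/2.
Convergence for |w − 5| · 5/2 < 1, i.e. |w − 5| < 2/5. So R = 2/5.
Endpoint w = 27/5: the terms have absolute value of order k, which does not tend to 0, so the series diverges by the divergence test.
When w = 23/5, the k-th term does not approach 0; divergence by the term test.

(23/5, 27/5)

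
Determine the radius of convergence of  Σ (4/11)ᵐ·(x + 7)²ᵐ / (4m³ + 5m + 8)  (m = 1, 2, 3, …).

R = √11/2

Apply the ratio test: |a_{m+1}| / |a_m| = [(4m³ + 5m + 8)/(4(m+1)³ + 5(m+1) + 8)] · 4/11, which tends to 4/11 as m → ∞.
Writing y = (x + 7)², the series in y has radius 11/4, so |x + 7| < √(11/4) and R = √11/2.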